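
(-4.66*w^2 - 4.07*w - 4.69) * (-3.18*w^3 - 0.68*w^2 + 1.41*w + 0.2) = 14.8188*w^5 + 16.1114*w^4 + 11.1112*w^3 - 3.4815*w^2 - 7.4269*w - 0.938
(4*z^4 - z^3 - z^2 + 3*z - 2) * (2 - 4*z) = -16*z^5 + 12*z^4 + 2*z^3 - 14*z^2 + 14*z - 4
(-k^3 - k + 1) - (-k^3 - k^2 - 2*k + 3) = k^2 + k - 2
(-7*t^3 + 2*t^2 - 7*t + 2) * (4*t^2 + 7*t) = -28*t^5 - 41*t^4 - 14*t^3 - 41*t^2 + 14*t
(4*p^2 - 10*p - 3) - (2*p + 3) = 4*p^2 - 12*p - 6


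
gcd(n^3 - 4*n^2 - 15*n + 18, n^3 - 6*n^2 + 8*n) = 1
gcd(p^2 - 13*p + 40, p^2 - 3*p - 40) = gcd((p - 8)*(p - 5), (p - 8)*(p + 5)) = p - 8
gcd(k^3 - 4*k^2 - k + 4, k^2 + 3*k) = 1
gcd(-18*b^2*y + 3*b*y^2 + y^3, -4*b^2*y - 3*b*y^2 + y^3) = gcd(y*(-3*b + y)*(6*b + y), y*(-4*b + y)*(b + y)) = y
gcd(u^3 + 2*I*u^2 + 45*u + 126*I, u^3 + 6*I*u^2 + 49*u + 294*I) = u^2 - I*u + 42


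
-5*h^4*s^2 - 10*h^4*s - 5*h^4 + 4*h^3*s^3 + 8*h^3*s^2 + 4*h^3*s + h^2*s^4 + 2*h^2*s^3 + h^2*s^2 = (-h + s)*(5*h + s)*(h*s + h)^2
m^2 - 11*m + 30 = (m - 6)*(m - 5)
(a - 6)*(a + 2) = a^2 - 4*a - 12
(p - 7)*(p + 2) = p^2 - 5*p - 14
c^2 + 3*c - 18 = (c - 3)*(c + 6)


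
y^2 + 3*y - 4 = (y - 1)*(y + 4)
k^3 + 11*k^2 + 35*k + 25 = (k + 1)*(k + 5)^2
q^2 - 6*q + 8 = (q - 4)*(q - 2)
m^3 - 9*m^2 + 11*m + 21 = (m - 7)*(m - 3)*(m + 1)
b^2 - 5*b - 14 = (b - 7)*(b + 2)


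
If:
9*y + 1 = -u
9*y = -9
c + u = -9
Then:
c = -17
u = 8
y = -1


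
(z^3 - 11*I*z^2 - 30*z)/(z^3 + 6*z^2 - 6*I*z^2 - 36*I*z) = (z - 5*I)/(z + 6)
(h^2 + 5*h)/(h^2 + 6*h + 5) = h/(h + 1)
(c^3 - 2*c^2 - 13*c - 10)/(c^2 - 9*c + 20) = (c^2 + 3*c + 2)/(c - 4)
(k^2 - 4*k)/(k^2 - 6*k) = (k - 4)/(k - 6)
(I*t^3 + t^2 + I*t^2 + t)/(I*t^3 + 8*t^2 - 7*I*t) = (t + 1)/(t - 7*I)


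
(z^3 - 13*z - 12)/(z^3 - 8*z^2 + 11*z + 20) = (z + 3)/(z - 5)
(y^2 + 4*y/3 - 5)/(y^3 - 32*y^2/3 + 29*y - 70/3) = (y + 3)/(y^2 - 9*y + 14)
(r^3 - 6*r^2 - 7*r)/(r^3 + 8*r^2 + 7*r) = (r - 7)/(r + 7)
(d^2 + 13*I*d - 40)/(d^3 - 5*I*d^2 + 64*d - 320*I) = (d + 5*I)/(d^2 - 13*I*d - 40)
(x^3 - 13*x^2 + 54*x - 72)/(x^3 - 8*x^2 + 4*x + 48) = (x - 3)/(x + 2)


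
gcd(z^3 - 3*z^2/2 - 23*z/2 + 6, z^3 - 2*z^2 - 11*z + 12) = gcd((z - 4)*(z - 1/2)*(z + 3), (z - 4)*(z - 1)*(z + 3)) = z^2 - z - 12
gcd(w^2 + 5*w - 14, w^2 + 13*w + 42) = w + 7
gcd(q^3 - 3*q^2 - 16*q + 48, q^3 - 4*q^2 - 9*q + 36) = q^2 - 7*q + 12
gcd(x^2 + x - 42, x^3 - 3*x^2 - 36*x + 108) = x - 6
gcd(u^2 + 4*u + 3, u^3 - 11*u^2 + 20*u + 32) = u + 1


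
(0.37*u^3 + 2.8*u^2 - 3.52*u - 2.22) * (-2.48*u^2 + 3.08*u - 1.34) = -0.9176*u^5 - 5.8044*u^4 + 16.8578*u^3 - 9.088*u^2 - 2.1208*u + 2.9748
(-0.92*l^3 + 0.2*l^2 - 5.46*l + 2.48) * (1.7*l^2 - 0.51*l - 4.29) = -1.564*l^5 + 0.8092*l^4 - 5.4372*l^3 + 6.1426*l^2 + 22.1586*l - 10.6392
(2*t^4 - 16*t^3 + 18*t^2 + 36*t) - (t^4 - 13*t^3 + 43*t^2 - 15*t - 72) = t^4 - 3*t^3 - 25*t^2 + 51*t + 72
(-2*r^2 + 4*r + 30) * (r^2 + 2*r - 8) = -2*r^4 + 54*r^2 + 28*r - 240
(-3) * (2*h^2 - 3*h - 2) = -6*h^2 + 9*h + 6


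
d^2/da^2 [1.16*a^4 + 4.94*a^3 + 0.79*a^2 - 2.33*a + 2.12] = 13.92*a^2 + 29.64*a + 1.58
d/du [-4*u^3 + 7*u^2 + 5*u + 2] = -12*u^2 + 14*u + 5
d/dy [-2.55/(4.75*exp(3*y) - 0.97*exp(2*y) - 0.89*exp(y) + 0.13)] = (36.3375*exp(2*y) - 4.947*exp(y) - 2.2695)*exp(y)/(4.75*exp(3*y) - 0.97*exp(2*y) - 0.89*exp(y) + 0.13)^2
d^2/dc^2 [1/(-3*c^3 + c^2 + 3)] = 2*(c^2*(9*c - 2)^2 + (9*c - 1)*(-3*c^3 + c^2 + 3))/(-3*c^3 + c^2 + 3)^3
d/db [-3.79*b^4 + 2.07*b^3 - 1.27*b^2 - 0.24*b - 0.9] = -15.16*b^3 + 6.21*b^2 - 2.54*b - 0.24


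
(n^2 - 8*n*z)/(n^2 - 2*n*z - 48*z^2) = n/(n + 6*z)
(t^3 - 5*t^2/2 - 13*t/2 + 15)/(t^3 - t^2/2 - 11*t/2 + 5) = (t - 3)/(t - 1)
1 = 1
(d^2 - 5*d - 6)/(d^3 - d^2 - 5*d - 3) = (d - 6)/(d^2 - 2*d - 3)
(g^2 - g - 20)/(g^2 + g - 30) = (g + 4)/(g + 6)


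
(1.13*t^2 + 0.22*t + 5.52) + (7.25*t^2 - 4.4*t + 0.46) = 8.38*t^2 - 4.18*t + 5.98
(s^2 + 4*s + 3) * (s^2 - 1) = s^4 + 4*s^3 + 2*s^2 - 4*s - 3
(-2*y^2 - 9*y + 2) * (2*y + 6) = -4*y^3 - 30*y^2 - 50*y + 12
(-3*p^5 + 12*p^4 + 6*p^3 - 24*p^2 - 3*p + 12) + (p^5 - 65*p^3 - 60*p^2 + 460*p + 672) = -2*p^5 + 12*p^4 - 59*p^3 - 84*p^2 + 457*p + 684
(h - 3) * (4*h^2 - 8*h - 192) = 4*h^3 - 20*h^2 - 168*h + 576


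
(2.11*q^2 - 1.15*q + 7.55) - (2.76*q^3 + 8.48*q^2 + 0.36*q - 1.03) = -2.76*q^3 - 6.37*q^2 - 1.51*q + 8.58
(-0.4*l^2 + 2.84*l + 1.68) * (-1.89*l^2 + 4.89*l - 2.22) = 0.756*l^4 - 7.3236*l^3 + 11.6004*l^2 + 1.9104*l - 3.7296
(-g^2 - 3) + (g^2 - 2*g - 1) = -2*g - 4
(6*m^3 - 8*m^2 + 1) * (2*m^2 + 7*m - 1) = 12*m^5 + 26*m^4 - 62*m^3 + 10*m^2 + 7*m - 1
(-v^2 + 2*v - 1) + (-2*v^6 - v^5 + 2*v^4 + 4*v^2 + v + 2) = -2*v^6 - v^5 + 2*v^4 + 3*v^2 + 3*v + 1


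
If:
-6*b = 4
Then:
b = -2/3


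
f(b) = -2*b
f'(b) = -2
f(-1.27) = 2.54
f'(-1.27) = -2.00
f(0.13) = -0.26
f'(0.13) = -2.00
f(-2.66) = 5.32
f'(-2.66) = -2.00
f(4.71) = -9.42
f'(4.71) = -2.00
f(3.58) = -7.16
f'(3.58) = -2.00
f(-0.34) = 0.68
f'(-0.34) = -2.00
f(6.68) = -13.36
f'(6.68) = -2.00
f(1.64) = -3.28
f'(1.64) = -2.00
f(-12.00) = 24.00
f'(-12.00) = -2.00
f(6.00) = -12.00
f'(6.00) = -2.00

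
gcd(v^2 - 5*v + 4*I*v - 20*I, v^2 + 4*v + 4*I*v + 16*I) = v + 4*I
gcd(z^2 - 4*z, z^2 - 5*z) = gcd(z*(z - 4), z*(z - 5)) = z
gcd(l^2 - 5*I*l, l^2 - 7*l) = l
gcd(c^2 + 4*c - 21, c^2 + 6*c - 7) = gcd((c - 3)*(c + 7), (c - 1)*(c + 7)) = c + 7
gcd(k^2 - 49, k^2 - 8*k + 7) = k - 7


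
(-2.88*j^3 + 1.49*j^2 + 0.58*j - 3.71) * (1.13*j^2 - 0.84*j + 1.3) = -3.2544*j^5 + 4.1029*j^4 - 4.3402*j^3 - 2.7425*j^2 + 3.8704*j - 4.823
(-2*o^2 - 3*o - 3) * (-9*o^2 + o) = 18*o^4 + 25*o^3 + 24*o^2 - 3*o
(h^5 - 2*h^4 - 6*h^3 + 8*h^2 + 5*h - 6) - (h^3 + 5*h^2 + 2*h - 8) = h^5 - 2*h^4 - 7*h^3 + 3*h^2 + 3*h + 2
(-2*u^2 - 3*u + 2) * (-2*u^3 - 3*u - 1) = 4*u^5 + 6*u^4 + 2*u^3 + 11*u^2 - 3*u - 2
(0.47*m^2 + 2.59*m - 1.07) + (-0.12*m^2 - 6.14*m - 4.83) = 0.35*m^2 - 3.55*m - 5.9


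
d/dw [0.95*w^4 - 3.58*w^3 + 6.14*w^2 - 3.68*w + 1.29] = 3.8*w^3 - 10.74*w^2 + 12.28*w - 3.68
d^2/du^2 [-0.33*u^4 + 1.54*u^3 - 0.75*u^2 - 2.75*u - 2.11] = -3.96*u^2 + 9.24*u - 1.5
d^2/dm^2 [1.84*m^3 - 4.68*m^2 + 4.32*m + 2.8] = 11.04*m - 9.36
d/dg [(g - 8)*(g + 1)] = 2*g - 7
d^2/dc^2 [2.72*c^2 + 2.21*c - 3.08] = 5.44000000000000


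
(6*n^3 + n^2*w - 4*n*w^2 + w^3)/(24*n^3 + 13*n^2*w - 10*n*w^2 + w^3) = (-2*n + w)/(-8*n + w)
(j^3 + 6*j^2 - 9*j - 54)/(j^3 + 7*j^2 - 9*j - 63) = (j + 6)/(j + 7)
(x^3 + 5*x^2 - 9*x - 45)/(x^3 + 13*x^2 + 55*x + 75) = (x - 3)/(x + 5)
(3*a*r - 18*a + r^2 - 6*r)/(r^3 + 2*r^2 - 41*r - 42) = (3*a + r)/(r^2 + 8*r + 7)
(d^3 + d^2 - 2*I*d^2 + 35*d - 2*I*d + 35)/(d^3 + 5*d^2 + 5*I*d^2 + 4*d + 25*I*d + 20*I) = (d - 7*I)/(d + 4)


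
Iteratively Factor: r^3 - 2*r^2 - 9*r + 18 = (r - 3)*(r^2 + r - 6) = (r - 3)*(r - 2)*(r + 3)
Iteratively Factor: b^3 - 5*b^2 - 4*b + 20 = (b + 2)*(b^2 - 7*b + 10) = (b - 2)*(b + 2)*(b - 5)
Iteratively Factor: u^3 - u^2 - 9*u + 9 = (u + 3)*(u^2 - 4*u + 3) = (u - 1)*(u + 3)*(u - 3)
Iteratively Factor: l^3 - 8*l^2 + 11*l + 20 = (l - 4)*(l^2 - 4*l - 5) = (l - 4)*(l + 1)*(l - 5)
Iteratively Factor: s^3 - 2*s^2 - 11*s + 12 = (s - 4)*(s^2 + 2*s - 3) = (s - 4)*(s - 1)*(s + 3)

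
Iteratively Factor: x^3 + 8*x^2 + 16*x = (x + 4)*(x^2 + 4*x) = (x + 4)^2*(x)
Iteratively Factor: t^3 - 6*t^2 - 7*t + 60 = (t - 5)*(t^2 - t - 12) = (t - 5)*(t - 4)*(t + 3)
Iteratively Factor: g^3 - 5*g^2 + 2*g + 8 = (g + 1)*(g^2 - 6*g + 8) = (g - 4)*(g + 1)*(g - 2)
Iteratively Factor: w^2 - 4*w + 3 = (w - 1)*(w - 3)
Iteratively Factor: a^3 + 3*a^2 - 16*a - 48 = (a + 3)*(a^2 - 16) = (a + 3)*(a + 4)*(a - 4)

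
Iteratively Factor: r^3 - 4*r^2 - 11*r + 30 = (r - 2)*(r^2 - 2*r - 15) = (r - 5)*(r - 2)*(r + 3)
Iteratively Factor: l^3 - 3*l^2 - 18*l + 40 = (l + 4)*(l^2 - 7*l + 10) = (l - 5)*(l + 4)*(l - 2)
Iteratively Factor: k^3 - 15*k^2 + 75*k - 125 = (k - 5)*(k^2 - 10*k + 25) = (k - 5)^2*(k - 5)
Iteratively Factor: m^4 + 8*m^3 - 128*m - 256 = (m + 4)*(m^3 + 4*m^2 - 16*m - 64) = (m - 4)*(m + 4)*(m^2 + 8*m + 16) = (m - 4)*(m + 4)^2*(m + 4)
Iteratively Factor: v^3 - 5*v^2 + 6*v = (v - 3)*(v^2 - 2*v) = v*(v - 3)*(v - 2)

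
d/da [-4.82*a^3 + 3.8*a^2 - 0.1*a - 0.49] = -14.46*a^2 + 7.6*a - 0.1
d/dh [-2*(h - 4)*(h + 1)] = 6 - 4*h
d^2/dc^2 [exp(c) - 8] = exp(c)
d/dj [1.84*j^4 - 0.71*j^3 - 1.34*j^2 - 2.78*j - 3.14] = 7.36*j^3 - 2.13*j^2 - 2.68*j - 2.78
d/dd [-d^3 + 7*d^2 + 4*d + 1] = -3*d^2 + 14*d + 4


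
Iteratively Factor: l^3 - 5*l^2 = (l)*(l^2 - 5*l) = l*(l - 5)*(l)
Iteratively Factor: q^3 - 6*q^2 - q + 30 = (q + 2)*(q^2 - 8*q + 15) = (q - 5)*(q + 2)*(q - 3)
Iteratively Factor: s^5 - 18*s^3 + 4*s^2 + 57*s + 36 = (s - 3)*(s^4 + 3*s^3 - 9*s^2 - 23*s - 12) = (s - 3)*(s + 1)*(s^3 + 2*s^2 - 11*s - 12) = (s - 3)*(s + 1)^2*(s^2 + s - 12) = (s - 3)*(s + 1)^2*(s + 4)*(s - 3)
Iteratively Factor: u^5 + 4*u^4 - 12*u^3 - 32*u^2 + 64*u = (u + 4)*(u^4 - 12*u^2 + 16*u) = (u + 4)^2*(u^3 - 4*u^2 + 4*u) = (u - 2)*(u + 4)^2*(u^2 - 2*u) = u*(u - 2)*(u + 4)^2*(u - 2)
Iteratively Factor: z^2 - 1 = (z - 1)*(z + 1)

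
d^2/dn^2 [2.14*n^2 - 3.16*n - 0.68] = 4.28000000000000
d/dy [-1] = 0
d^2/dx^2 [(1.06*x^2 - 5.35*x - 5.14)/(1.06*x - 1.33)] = -22.8854/(1.191016*x^3 - 4.483164*x^2 + 5.625102*x - 2.352637)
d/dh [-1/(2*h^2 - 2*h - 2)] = (h - 1/2)/(-h^2 + h + 1)^2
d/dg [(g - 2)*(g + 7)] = 2*g + 5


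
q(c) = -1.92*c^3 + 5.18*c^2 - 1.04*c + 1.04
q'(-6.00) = -270.56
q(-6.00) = 608.48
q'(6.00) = -146.24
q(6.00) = -233.44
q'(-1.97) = -43.80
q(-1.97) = 37.87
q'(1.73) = -0.36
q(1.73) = 4.80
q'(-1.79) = -38.04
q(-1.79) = 30.51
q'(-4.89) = -189.43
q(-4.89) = 354.50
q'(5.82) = -135.85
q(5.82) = -208.06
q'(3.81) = -45.18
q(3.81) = -33.92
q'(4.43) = -68.18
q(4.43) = -68.83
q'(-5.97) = -268.18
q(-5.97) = 600.40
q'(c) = -5.76*c^2 + 10.36*c - 1.04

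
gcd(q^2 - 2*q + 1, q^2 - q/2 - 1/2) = q - 1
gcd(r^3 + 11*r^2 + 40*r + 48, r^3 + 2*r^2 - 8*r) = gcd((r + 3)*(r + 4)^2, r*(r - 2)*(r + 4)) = r + 4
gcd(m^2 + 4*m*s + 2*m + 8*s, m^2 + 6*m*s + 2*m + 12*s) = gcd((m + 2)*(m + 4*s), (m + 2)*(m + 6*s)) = m + 2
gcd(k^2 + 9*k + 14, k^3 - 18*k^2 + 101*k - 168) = 1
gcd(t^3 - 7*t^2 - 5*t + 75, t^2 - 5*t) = t - 5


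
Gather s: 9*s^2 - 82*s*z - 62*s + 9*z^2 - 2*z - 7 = 9*s^2 + s*(-82*z - 62) + 9*z^2 - 2*z - 7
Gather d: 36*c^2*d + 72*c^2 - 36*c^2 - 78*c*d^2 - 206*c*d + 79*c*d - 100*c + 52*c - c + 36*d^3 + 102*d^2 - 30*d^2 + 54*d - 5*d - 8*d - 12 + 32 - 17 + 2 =36*c^2 - 49*c + 36*d^3 + d^2*(72 - 78*c) + d*(36*c^2 - 127*c + 41) + 5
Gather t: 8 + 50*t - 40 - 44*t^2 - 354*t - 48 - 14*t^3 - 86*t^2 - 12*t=-14*t^3 - 130*t^2 - 316*t - 80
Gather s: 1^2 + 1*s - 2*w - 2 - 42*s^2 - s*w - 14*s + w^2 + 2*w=-42*s^2 + s*(-w - 13) + w^2 - 1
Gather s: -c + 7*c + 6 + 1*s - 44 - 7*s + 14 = 6*c - 6*s - 24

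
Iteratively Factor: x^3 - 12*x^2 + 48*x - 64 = (x - 4)*(x^2 - 8*x + 16) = (x - 4)^2*(x - 4)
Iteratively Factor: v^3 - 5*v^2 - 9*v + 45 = (v + 3)*(v^2 - 8*v + 15) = (v - 3)*(v + 3)*(v - 5)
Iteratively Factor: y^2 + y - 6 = (y - 2)*(y + 3)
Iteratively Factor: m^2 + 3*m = (m)*(m + 3)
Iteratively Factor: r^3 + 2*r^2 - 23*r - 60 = (r + 4)*(r^2 - 2*r - 15) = (r + 3)*(r + 4)*(r - 5)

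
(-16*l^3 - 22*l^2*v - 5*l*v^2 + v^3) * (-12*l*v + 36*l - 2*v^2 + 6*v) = 192*l^4*v - 576*l^4 + 296*l^3*v^2 - 888*l^3*v + 104*l^2*v^3 - 312*l^2*v^2 - 2*l*v^4 + 6*l*v^3 - 2*v^5 + 6*v^4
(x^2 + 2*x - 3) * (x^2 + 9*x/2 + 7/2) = x^4 + 13*x^3/2 + 19*x^2/2 - 13*x/2 - 21/2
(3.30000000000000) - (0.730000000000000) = 2.57000000000000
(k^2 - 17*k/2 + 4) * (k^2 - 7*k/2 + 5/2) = k^4 - 12*k^3 + 145*k^2/4 - 141*k/4 + 10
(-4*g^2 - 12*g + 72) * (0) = 0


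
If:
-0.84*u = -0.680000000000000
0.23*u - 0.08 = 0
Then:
No Solution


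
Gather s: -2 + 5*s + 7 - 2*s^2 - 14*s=-2*s^2 - 9*s + 5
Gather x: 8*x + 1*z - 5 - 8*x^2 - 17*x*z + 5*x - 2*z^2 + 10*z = -8*x^2 + x*(13 - 17*z) - 2*z^2 + 11*z - 5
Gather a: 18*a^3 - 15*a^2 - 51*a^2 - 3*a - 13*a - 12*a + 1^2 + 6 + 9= 18*a^3 - 66*a^2 - 28*a + 16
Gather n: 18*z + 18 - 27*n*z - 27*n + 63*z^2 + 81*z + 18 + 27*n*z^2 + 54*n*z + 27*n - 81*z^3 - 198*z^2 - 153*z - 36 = n*(27*z^2 + 27*z) - 81*z^3 - 135*z^2 - 54*z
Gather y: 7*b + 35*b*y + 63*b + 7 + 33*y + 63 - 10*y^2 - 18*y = 70*b - 10*y^2 + y*(35*b + 15) + 70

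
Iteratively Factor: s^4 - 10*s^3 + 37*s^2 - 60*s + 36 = (s - 3)*(s^3 - 7*s^2 + 16*s - 12) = (s - 3)*(s - 2)*(s^2 - 5*s + 6) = (s - 3)^2*(s - 2)*(s - 2)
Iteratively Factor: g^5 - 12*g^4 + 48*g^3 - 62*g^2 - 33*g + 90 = (g - 3)*(g^4 - 9*g^3 + 21*g^2 + g - 30) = (g - 3)*(g + 1)*(g^3 - 10*g^2 + 31*g - 30) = (g - 3)*(g - 2)*(g + 1)*(g^2 - 8*g + 15) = (g - 5)*(g - 3)*(g - 2)*(g + 1)*(g - 3)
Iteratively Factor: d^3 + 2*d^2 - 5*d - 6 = (d + 1)*(d^2 + d - 6) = (d - 2)*(d + 1)*(d + 3)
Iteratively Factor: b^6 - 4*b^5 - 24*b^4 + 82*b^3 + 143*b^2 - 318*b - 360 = (b - 5)*(b^5 + b^4 - 19*b^3 - 13*b^2 + 78*b + 72) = (b - 5)*(b - 3)*(b^4 + 4*b^3 - 7*b^2 - 34*b - 24) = (b - 5)*(b - 3)*(b + 2)*(b^3 + 2*b^2 - 11*b - 12) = (b - 5)*(b - 3)*(b + 2)*(b + 4)*(b^2 - 2*b - 3) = (b - 5)*(b - 3)*(b + 1)*(b + 2)*(b + 4)*(b - 3)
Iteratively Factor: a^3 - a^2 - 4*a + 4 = (a - 1)*(a^2 - 4) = (a - 1)*(a + 2)*(a - 2)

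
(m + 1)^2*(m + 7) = m^3 + 9*m^2 + 15*m + 7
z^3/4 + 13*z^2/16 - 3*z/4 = z*(z/4 + 1)*(z - 3/4)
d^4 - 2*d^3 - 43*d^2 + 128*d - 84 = (d - 6)*(d - 2)*(d - 1)*(d + 7)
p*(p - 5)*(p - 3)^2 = p^4 - 11*p^3 + 39*p^2 - 45*p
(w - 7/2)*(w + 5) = w^2 + 3*w/2 - 35/2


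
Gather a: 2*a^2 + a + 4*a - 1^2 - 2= 2*a^2 + 5*a - 3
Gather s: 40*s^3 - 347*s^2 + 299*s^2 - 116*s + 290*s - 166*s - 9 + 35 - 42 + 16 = 40*s^3 - 48*s^2 + 8*s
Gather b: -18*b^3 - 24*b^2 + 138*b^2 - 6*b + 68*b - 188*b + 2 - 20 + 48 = -18*b^3 + 114*b^2 - 126*b + 30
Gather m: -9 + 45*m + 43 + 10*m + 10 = 55*m + 44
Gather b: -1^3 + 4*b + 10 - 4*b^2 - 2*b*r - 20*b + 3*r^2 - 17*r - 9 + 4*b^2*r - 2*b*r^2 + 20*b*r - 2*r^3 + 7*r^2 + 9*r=b^2*(4*r - 4) + b*(-2*r^2 + 18*r - 16) - 2*r^3 + 10*r^2 - 8*r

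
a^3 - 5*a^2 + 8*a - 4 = (a - 2)^2*(a - 1)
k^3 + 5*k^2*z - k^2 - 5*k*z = k*(k - 1)*(k + 5*z)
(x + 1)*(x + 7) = x^2 + 8*x + 7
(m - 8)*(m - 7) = m^2 - 15*m + 56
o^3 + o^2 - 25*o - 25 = (o - 5)*(o + 1)*(o + 5)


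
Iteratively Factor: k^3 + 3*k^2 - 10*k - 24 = (k + 4)*(k^2 - k - 6) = (k + 2)*(k + 4)*(k - 3)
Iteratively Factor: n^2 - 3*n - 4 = (n + 1)*(n - 4)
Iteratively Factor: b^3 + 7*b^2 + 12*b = (b + 3)*(b^2 + 4*b) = b*(b + 3)*(b + 4)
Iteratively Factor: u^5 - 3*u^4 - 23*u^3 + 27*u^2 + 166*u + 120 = (u + 3)*(u^4 - 6*u^3 - 5*u^2 + 42*u + 40) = (u + 2)*(u + 3)*(u^3 - 8*u^2 + 11*u + 20) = (u - 4)*(u + 2)*(u + 3)*(u^2 - 4*u - 5) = (u - 5)*(u - 4)*(u + 2)*(u + 3)*(u + 1)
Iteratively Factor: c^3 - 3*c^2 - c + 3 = (c + 1)*(c^2 - 4*c + 3) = (c - 1)*(c + 1)*(c - 3)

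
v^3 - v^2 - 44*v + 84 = (v - 6)*(v - 2)*(v + 7)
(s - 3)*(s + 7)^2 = s^3 + 11*s^2 + 7*s - 147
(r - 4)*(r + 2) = r^2 - 2*r - 8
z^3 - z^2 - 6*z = z*(z - 3)*(z + 2)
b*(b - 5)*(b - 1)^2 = b^4 - 7*b^3 + 11*b^2 - 5*b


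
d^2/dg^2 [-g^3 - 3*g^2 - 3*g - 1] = -6*g - 6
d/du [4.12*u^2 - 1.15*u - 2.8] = 8.24*u - 1.15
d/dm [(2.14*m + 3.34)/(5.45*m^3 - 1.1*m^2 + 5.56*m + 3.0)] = (-23.326*m^3 - 52.255*m^2 + 7.348*m - 12.1504)/(29.7025*m^6 - 11.99*m^5 + 61.814*m^4 + 20.468*m^3 + 24.3136*m^2 + 33.36*m + 9.0)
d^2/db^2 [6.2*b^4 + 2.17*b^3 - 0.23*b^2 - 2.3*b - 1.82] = 74.4*b^2 + 13.02*b - 0.46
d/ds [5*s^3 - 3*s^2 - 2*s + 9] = 15*s^2 - 6*s - 2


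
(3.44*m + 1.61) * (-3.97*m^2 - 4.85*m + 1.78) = -13.6568*m^3 - 23.0757*m^2 - 1.6853*m + 2.8658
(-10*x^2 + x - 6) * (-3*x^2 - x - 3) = 30*x^4 + 7*x^3 + 47*x^2 + 3*x + 18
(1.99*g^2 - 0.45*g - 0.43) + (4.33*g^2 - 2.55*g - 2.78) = 6.32*g^2 - 3.0*g - 3.21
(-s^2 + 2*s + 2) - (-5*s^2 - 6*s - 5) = 4*s^2 + 8*s + 7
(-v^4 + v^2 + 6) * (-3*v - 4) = 3*v^5 + 4*v^4 - 3*v^3 - 4*v^2 - 18*v - 24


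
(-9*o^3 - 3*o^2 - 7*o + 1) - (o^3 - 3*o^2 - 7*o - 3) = 4 - 10*o^3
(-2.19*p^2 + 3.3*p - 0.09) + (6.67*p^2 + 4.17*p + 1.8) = 4.48*p^2 + 7.47*p + 1.71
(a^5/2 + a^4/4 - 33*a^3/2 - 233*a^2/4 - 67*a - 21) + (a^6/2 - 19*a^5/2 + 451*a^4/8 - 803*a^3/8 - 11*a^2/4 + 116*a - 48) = a^6/2 - 9*a^5 + 453*a^4/8 - 935*a^3/8 - 61*a^2 + 49*a - 69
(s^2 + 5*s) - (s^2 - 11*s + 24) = 16*s - 24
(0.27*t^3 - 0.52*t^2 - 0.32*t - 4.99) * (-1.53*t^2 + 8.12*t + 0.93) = -0.4131*t^5 + 2.988*t^4 - 3.4817*t^3 + 4.5527*t^2 - 40.8164*t - 4.6407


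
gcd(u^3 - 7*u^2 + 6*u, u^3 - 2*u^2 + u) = u^2 - u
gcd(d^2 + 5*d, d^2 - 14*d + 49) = 1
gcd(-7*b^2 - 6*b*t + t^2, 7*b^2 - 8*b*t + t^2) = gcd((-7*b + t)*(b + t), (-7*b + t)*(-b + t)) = -7*b + t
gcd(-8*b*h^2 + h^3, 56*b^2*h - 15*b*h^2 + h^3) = 8*b*h - h^2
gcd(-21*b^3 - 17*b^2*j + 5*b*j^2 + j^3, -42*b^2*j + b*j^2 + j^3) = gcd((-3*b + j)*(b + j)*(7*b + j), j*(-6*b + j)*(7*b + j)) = 7*b + j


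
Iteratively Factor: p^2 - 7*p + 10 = (p - 5)*(p - 2)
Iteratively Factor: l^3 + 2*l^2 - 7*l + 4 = (l - 1)*(l^2 + 3*l - 4) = (l - 1)^2*(l + 4)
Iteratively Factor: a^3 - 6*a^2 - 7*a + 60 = (a + 3)*(a^2 - 9*a + 20) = (a - 5)*(a + 3)*(a - 4)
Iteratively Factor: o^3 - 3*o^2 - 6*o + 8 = (o - 1)*(o^2 - 2*o - 8) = (o - 1)*(o + 2)*(o - 4)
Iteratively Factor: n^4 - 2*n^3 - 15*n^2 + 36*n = (n - 3)*(n^3 + n^2 - 12*n) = (n - 3)^2*(n^2 + 4*n) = n*(n - 3)^2*(n + 4)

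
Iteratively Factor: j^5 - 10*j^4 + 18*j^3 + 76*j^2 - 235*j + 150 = (j + 3)*(j^4 - 13*j^3 + 57*j^2 - 95*j + 50) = (j - 2)*(j + 3)*(j^3 - 11*j^2 + 35*j - 25) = (j - 5)*(j - 2)*(j + 3)*(j^2 - 6*j + 5) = (j - 5)^2*(j - 2)*(j + 3)*(j - 1)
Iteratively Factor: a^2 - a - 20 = (a + 4)*(a - 5)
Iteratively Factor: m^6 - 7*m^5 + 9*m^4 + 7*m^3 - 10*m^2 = (m - 2)*(m^5 - 5*m^4 - m^3 + 5*m^2) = (m - 2)*(m + 1)*(m^4 - 6*m^3 + 5*m^2) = m*(m - 2)*(m + 1)*(m^3 - 6*m^2 + 5*m) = m*(m - 2)*(m - 1)*(m + 1)*(m^2 - 5*m) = m*(m - 5)*(m - 2)*(m - 1)*(m + 1)*(m)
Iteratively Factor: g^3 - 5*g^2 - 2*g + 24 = (g - 3)*(g^2 - 2*g - 8) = (g - 4)*(g - 3)*(g + 2)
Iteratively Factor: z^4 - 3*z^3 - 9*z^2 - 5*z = (z + 1)*(z^3 - 4*z^2 - 5*z) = (z - 5)*(z + 1)*(z^2 + z) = z*(z - 5)*(z + 1)*(z + 1)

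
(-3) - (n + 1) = -n - 4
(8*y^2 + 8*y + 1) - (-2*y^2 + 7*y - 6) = 10*y^2 + y + 7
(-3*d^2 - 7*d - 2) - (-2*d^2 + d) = -d^2 - 8*d - 2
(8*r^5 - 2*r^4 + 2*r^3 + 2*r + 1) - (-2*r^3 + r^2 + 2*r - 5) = 8*r^5 - 2*r^4 + 4*r^3 - r^2 + 6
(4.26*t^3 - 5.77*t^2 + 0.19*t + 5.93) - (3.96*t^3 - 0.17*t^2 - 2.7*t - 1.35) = 0.3*t^3 - 5.6*t^2 + 2.89*t + 7.28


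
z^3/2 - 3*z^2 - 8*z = z*(z/2 + 1)*(z - 8)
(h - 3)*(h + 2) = h^2 - h - 6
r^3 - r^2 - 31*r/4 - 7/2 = (r - 7/2)*(r + 1/2)*(r + 2)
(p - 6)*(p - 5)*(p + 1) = p^3 - 10*p^2 + 19*p + 30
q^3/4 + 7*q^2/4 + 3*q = q*(q/4 + 1)*(q + 3)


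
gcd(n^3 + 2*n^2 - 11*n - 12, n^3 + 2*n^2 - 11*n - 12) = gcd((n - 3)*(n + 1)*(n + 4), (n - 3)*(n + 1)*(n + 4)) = n^3 + 2*n^2 - 11*n - 12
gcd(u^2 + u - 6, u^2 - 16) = 1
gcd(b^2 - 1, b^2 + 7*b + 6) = b + 1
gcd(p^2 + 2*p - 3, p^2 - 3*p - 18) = p + 3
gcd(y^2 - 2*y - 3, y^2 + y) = y + 1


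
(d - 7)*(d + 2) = d^2 - 5*d - 14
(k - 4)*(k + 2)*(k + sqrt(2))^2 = k^4 - 2*k^3 + 2*sqrt(2)*k^3 - 6*k^2 - 4*sqrt(2)*k^2 - 16*sqrt(2)*k - 4*k - 16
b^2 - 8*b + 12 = (b - 6)*(b - 2)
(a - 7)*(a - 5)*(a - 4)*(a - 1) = a^4 - 17*a^3 + 99*a^2 - 223*a + 140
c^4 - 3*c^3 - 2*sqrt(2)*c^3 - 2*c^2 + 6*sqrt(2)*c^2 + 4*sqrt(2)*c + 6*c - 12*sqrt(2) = (c - 3)*(c - 2*sqrt(2))*(c - sqrt(2))*(c + sqrt(2))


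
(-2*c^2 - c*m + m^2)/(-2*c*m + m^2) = (c + m)/m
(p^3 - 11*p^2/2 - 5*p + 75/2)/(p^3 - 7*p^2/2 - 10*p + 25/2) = (p - 3)/(p - 1)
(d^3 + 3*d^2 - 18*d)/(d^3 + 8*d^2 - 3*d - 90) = d/(d + 5)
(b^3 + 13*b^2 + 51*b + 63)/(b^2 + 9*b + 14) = (b^2 + 6*b + 9)/(b + 2)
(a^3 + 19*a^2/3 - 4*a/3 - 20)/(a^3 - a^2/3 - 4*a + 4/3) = (3*a^2 + 13*a - 30)/(3*a^2 - 7*a + 2)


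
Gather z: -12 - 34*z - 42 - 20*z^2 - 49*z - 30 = -20*z^2 - 83*z - 84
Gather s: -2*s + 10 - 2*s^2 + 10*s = -2*s^2 + 8*s + 10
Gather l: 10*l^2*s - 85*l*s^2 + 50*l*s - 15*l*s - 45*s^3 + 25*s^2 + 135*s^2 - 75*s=10*l^2*s + l*(-85*s^2 + 35*s) - 45*s^3 + 160*s^2 - 75*s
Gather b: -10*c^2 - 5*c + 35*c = -10*c^2 + 30*c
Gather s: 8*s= 8*s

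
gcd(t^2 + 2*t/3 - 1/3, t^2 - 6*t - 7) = t + 1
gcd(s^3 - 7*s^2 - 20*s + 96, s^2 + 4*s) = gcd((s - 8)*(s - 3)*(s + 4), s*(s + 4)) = s + 4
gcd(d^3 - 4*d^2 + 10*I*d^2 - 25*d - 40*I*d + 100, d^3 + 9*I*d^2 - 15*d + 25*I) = d^2 + 10*I*d - 25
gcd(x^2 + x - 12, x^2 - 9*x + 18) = x - 3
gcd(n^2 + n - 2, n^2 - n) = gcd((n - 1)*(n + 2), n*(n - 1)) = n - 1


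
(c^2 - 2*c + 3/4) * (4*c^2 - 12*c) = 4*c^4 - 20*c^3 + 27*c^2 - 9*c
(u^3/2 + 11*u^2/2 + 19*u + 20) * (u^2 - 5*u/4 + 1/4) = u^5/2 + 39*u^4/8 + 49*u^3/4 - 19*u^2/8 - 81*u/4 + 5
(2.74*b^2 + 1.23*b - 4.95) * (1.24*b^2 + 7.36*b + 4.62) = 3.3976*b^4 + 21.6916*b^3 + 15.5736*b^2 - 30.7494*b - 22.869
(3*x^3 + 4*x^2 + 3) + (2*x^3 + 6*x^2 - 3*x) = 5*x^3 + 10*x^2 - 3*x + 3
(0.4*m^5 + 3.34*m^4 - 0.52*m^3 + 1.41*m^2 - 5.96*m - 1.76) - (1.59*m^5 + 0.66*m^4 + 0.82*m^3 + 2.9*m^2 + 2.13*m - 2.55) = -1.19*m^5 + 2.68*m^4 - 1.34*m^3 - 1.49*m^2 - 8.09*m + 0.79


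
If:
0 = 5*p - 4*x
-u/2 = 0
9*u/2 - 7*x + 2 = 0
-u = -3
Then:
No Solution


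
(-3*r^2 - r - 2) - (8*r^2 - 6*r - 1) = -11*r^2 + 5*r - 1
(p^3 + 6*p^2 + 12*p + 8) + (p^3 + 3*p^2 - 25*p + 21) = 2*p^3 + 9*p^2 - 13*p + 29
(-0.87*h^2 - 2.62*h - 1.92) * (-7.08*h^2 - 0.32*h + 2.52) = 6.1596*h^4 + 18.828*h^3 + 12.2396*h^2 - 5.988*h - 4.8384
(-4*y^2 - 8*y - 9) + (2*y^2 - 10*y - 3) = -2*y^2 - 18*y - 12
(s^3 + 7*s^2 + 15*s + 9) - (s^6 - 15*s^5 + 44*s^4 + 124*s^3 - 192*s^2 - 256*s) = -s^6 + 15*s^5 - 44*s^4 - 123*s^3 + 199*s^2 + 271*s + 9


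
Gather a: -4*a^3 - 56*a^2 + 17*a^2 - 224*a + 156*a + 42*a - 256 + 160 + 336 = -4*a^3 - 39*a^2 - 26*a + 240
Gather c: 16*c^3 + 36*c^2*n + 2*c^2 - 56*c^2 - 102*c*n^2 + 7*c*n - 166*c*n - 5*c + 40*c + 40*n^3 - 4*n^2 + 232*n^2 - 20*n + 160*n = 16*c^3 + c^2*(36*n - 54) + c*(-102*n^2 - 159*n + 35) + 40*n^3 + 228*n^2 + 140*n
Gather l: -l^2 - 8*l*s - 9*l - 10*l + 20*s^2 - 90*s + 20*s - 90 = -l^2 + l*(-8*s - 19) + 20*s^2 - 70*s - 90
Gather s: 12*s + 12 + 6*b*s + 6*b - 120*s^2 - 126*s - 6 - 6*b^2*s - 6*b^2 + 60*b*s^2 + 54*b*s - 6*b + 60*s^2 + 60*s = -6*b^2 + s^2*(60*b - 60) + s*(-6*b^2 + 60*b - 54) + 6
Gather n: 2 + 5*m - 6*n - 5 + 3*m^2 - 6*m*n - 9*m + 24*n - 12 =3*m^2 - 4*m + n*(18 - 6*m) - 15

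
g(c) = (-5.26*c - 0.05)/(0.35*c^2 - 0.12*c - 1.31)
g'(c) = (0.12 - 0.7*c)*(-5.26*c - 0.05)/(0.35*c^2 - 0.12*c - 1.31)^2 - 5.26/(0.35*c^2 - 0.12*c - 1.31) = (1.841*c^2 + 0.035*c + 6.8846)/(0.1225*c^4 - 0.084*c^3 - 0.9026*c^2 + 0.3144*c + 1.7161)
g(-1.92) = 47.71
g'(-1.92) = 306.61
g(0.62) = 2.65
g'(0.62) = 4.87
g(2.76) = -14.21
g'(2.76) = 19.99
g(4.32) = -4.84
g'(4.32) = 1.87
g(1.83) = 27.07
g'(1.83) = 102.62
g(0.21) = 0.87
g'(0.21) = 4.00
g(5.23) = -3.61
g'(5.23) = 0.98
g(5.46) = -3.40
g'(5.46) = 0.86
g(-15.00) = 1.00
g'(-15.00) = 0.07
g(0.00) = 0.04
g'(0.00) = 4.01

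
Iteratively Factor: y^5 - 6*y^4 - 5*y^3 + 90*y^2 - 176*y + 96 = (y + 4)*(y^4 - 10*y^3 + 35*y^2 - 50*y + 24) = (y - 3)*(y + 4)*(y^3 - 7*y^2 + 14*y - 8) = (y - 3)*(y - 2)*(y + 4)*(y^2 - 5*y + 4) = (y - 3)*(y - 2)*(y - 1)*(y + 4)*(y - 4)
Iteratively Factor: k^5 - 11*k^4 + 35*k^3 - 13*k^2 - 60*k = (k - 3)*(k^4 - 8*k^3 + 11*k^2 + 20*k) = (k - 4)*(k - 3)*(k^3 - 4*k^2 - 5*k) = k*(k - 4)*(k - 3)*(k^2 - 4*k - 5) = k*(k - 5)*(k - 4)*(k - 3)*(k + 1)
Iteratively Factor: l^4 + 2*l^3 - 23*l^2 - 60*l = (l)*(l^3 + 2*l^2 - 23*l - 60) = l*(l + 4)*(l^2 - 2*l - 15) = l*(l - 5)*(l + 4)*(l + 3)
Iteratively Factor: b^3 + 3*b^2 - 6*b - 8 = (b - 2)*(b^2 + 5*b + 4) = (b - 2)*(b + 1)*(b + 4)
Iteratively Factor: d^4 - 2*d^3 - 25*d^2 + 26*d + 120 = (d + 2)*(d^3 - 4*d^2 - 17*d + 60) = (d - 5)*(d + 2)*(d^2 + d - 12) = (d - 5)*(d + 2)*(d + 4)*(d - 3)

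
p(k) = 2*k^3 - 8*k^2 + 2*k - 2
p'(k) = 6*k^2 - 16*k + 2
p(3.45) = -8.19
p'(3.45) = 18.22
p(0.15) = -1.87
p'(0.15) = -0.26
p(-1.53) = -30.95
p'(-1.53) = 40.53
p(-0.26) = -3.10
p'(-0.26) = 6.57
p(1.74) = -12.20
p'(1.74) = -7.67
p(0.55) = -2.99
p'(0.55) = -4.98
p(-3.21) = -157.01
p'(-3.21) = 115.18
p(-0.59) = -6.38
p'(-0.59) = 13.53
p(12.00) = 2326.00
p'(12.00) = 674.00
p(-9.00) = -2126.00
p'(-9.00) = 632.00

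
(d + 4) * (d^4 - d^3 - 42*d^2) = d^5 + 3*d^4 - 46*d^3 - 168*d^2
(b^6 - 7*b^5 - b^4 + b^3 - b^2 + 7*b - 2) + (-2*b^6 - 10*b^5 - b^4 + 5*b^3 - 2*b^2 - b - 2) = -b^6 - 17*b^5 - 2*b^4 + 6*b^3 - 3*b^2 + 6*b - 4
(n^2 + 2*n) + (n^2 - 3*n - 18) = 2*n^2 - n - 18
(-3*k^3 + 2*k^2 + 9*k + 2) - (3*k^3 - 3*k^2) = -6*k^3 + 5*k^2 + 9*k + 2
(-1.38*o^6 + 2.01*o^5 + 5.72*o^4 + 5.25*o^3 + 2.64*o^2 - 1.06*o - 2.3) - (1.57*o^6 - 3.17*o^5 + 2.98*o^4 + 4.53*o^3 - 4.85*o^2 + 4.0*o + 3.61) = -2.95*o^6 + 5.18*o^5 + 2.74*o^4 + 0.72*o^3 + 7.49*o^2 - 5.06*o - 5.91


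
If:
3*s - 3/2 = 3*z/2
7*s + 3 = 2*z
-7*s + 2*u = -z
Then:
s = -5/3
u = -11/3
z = -13/3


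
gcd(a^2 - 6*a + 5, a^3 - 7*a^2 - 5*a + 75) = a - 5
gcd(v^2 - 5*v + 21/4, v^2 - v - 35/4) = v - 7/2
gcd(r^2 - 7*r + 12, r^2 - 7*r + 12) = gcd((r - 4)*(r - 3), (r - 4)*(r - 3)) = r^2 - 7*r + 12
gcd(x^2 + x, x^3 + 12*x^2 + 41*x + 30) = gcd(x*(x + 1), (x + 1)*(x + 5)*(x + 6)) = x + 1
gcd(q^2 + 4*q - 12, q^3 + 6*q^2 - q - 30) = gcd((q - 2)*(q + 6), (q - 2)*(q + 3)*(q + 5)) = q - 2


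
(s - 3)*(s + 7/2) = s^2 + s/2 - 21/2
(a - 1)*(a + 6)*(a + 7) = a^3 + 12*a^2 + 29*a - 42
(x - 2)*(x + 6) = x^2 + 4*x - 12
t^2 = t^2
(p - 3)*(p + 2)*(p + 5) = p^3 + 4*p^2 - 11*p - 30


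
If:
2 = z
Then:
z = 2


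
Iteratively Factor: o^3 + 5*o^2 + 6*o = (o)*(o^2 + 5*o + 6) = o*(o + 3)*(o + 2)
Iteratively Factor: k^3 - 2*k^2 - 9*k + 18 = (k - 3)*(k^2 + k - 6) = (k - 3)*(k + 3)*(k - 2)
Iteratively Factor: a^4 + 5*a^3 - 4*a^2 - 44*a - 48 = (a + 4)*(a^3 + a^2 - 8*a - 12) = (a + 2)*(a + 4)*(a^2 - a - 6) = (a - 3)*(a + 2)*(a + 4)*(a + 2)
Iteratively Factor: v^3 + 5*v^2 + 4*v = (v)*(v^2 + 5*v + 4) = v*(v + 4)*(v + 1)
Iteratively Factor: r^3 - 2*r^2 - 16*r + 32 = (r - 4)*(r^2 + 2*r - 8) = (r - 4)*(r - 2)*(r + 4)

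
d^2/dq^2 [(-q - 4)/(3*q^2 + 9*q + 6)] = 2*(-(q + 4)*(2*q + 3)^2 + (3*q + 7)*(q^2 + 3*q + 2))/(3*(q^2 + 3*q + 2)^3)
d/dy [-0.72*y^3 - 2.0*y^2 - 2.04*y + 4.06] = -2.16*y^2 - 4.0*y - 2.04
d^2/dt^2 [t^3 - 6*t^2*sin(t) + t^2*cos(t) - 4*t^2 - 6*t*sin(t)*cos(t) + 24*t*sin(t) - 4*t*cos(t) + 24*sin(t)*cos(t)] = 6*t^2*sin(t) - t^2*cos(t) - 28*t*sin(t) + 12*t*sin(2*t) - 20*t*cos(t) + 6*t - 4*sin(t) - 48*sin(2*t) + 50*cos(t) - 12*cos(2*t) - 8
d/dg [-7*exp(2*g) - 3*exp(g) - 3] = (-14*exp(g) - 3)*exp(g)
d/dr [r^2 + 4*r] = 2*r + 4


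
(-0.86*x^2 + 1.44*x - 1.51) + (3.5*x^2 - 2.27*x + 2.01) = 2.64*x^2 - 0.83*x + 0.5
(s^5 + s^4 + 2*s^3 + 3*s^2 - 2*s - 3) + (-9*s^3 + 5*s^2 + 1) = s^5 + s^4 - 7*s^3 + 8*s^2 - 2*s - 2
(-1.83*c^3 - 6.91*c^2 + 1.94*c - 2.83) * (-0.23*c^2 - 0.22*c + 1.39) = 0.4209*c^5 + 1.9919*c^4 - 1.4697*c^3 - 9.3808*c^2 + 3.3192*c - 3.9337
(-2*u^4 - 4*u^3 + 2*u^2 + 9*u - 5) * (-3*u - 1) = 6*u^5 + 14*u^4 - 2*u^3 - 29*u^2 + 6*u + 5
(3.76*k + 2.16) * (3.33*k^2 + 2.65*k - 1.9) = 12.5208*k^3 + 17.1568*k^2 - 1.42*k - 4.104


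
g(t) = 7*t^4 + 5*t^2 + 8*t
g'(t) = 28*t^3 + 10*t + 8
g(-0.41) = -2.24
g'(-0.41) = 1.97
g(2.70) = 430.06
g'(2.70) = 586.12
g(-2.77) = 428.32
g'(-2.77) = -614.81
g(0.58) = 7.11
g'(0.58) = 19.26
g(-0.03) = -0.24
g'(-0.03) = 7.70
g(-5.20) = 5211.73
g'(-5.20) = -3981.02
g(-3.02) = 603.71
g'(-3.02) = -793.42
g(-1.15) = 9.66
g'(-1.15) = -46.08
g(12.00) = 145968.00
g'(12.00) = 48512.00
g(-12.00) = 145776.00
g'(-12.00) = -48496.00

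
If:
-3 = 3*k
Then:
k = -1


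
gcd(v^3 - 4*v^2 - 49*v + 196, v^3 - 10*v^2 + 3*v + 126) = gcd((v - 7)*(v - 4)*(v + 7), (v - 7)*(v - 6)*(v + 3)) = v - 7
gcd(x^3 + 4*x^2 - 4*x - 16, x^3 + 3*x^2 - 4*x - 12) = x^2 - 4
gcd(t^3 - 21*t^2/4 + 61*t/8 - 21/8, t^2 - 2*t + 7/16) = t - 7/4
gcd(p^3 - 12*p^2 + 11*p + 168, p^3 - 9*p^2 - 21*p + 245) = p - 7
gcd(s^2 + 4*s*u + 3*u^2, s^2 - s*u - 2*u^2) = s + u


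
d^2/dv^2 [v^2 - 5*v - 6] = 2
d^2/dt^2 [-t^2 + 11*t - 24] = -2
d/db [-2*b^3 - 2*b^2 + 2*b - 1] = -6*b^2 - 4*b + 2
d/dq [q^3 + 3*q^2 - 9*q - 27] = 3*q^2 + 6*q - 9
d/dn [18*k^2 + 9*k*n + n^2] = 9*k + 2*n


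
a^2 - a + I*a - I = (a - 1)*(a + I)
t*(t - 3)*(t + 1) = t^3 - 2*t^2 - 3*t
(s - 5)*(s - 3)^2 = s^3 - 11*s^2 + 39*s - 45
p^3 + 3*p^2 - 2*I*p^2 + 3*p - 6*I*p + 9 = (p + 3)*(p - 3*I)*(p + I)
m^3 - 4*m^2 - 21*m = m*(m - 7)*(m + 3)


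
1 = 1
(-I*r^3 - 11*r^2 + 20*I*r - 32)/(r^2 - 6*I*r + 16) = (-I*r^2 - 3*r - 4*I)/(r + 2*I)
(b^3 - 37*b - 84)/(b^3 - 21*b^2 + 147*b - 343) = (b^2 + 7*b + 12)/(b^2 - 14*b + 49)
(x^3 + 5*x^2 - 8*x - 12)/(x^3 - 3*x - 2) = (x + 6)/(x + 1)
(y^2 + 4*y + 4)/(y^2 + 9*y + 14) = (y + 2)/(y + 7)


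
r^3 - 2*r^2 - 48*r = r*(r - 8)*(r + 6)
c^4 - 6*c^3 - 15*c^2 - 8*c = c*(c - 8)*(c + 1)^2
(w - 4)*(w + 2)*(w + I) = w^3 - 2*w^2 + I*w^2 - 8*w - 2*I*w - 8*I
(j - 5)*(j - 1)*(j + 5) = j^3 - j^2 - 25*j + 25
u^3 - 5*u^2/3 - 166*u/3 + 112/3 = (u - 8)*(u - 2/3)*(u + 7)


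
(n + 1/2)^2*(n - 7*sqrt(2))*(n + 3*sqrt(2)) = n^4 - 4*sqrt(2)*n^3 + n^3 - 167*n^2/4 - 4*sqrt(2)*n^2 - 42*n - sqrt(2)*n - 21/2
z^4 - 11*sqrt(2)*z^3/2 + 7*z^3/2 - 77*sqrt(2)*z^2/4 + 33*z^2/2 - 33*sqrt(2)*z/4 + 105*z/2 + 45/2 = (z + 1/2)*(z + 3)*(z - 3*sqrt(2))*(z - 5*sqrt(2)/2)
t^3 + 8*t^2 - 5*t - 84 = (t - 3)*(t + 4)*(t + 7)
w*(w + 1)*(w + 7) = w^3 + 8*w^2 + 7*w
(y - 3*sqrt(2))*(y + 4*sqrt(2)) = y^2 + sqrt(2)*y - 24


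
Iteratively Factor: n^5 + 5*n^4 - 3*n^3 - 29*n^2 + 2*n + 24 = (n - 1)*(n^4 + 6*n^3 + 3*n^2 - 26*n - 24) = (n - 1)*(n + 4)*(n^3 + 2*n^2 - 5*n - 6) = (n - 2)*(n - 1)*(n + 4)*(n^2 + 4*n + 3) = (n - 2)*(n - 1)*(n + 3)*(n + 4)*(n + 1)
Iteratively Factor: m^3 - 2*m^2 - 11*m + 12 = (m - 1)*(m^2 - m - 12) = (m - 4)*(m - 1)*(m + 3)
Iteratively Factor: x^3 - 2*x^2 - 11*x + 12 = (x - 4)*(x^2 + 2*x - 3) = (x - 4)*(x + 3)*(x - 1)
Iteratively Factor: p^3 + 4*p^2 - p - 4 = (p + 1)*(p^2 + 3*p - 4) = (p + 1)*(p + 4)*(p - 1)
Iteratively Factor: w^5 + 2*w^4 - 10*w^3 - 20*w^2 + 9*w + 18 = (w - 3)*(w^4 + 5*w^3 + 5*w^2 - 5*w - 6) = (w - 3)*(w + 1)*(w^3 + 4*w^2 + w - 6) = (w - 3)*(w - 1)*(w + 1)*(w^2 + 5*w + 6) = (w - 3)*(w - 1)*(w + 1)*(w + 2)*(w + 3)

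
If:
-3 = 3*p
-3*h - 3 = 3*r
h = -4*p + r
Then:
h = 3/2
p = -1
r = -5/2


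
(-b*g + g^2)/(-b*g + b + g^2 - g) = g/(g - 1)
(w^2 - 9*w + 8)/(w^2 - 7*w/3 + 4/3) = 3*(w - 8)/(3*w - 4)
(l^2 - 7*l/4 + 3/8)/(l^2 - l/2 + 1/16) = 2*(2*l - 3)/(4*l - 1)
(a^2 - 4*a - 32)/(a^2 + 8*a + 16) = (a - 8)/(a + 4)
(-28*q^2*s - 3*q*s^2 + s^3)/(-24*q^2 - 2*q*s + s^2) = s*(7*q - s)/(6*q - s)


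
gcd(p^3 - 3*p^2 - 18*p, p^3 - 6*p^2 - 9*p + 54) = p^2 - 3*p - 18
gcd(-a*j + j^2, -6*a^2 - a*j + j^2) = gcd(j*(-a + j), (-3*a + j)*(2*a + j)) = 1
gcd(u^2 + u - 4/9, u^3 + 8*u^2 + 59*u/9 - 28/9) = u^2 + u - 4/9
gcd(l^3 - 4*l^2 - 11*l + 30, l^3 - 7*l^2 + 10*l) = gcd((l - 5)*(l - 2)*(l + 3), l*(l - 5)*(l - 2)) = l^2 - 7*l + 10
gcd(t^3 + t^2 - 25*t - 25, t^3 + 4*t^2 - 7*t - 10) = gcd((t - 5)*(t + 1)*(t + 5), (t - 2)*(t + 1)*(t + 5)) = t^2 + 6*t + 5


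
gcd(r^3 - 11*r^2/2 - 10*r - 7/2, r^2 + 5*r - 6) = 1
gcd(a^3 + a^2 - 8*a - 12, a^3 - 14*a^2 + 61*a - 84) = a - 3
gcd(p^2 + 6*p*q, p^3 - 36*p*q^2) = p^2 + 6*p*q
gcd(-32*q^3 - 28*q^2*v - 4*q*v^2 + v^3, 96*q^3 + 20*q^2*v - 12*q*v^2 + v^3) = 16*q^2 + 6*q*v - v^2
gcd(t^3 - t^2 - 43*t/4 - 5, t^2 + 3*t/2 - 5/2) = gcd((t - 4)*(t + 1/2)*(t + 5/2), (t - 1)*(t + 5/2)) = t + 5/2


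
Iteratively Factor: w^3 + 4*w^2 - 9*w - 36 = (w + 3)*(w^2 + w - 12) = (w - 3)*(w + 3)*(w + 4)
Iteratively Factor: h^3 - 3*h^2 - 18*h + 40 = (h - 5)*(h^2 + 2*h - 8) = (h - 5)*(h + 4)*(h - 2)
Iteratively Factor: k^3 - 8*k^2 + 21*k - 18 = (k - 3)*(k^2 - 5*k + 6) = (k - 3)*(k - 2)*(k - 3)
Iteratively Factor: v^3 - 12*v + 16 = (v - 2)*(v^2 + 2*v - 8) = (v - 2)*(v + 4)*(v - 2)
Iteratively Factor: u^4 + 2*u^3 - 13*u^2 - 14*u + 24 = (u + 2)*(u^3 - 13*u + 12) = (u - 3)*(u + 2)*(u^2 + 3*u - 4) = (u - 3)*(u - 1)*(u + 2)*(u + 4)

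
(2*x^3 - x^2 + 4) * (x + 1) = 2*x^4 + x^3 - x^2 + 4*x + 4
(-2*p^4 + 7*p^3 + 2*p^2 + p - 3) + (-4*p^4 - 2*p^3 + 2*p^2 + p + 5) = -6*p^4 + 5*p^3 + 4*p^2 + 2*p + 2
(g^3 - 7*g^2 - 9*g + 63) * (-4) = -4*g^3 + 28*g^2 + 36*g - 252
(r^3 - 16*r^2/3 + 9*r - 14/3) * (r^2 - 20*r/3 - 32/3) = r^5 - 12*r^4 + 305*r^3/9 - 70*r^2/9 - 584*r/9 + 448/9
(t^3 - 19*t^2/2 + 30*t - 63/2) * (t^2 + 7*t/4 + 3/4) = t^5 - 31*t^4/4 + 113*t^3/8 + 111*t^2/8 - 261*t/8 - 189/8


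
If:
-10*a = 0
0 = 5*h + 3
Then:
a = 0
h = -3/5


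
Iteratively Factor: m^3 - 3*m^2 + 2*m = (m - 1)*(m^2 - 2*m) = m*(m - 1)*(m - 2)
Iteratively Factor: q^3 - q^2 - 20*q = (q)*(q^2 - q - 20) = q*(q + 4)*(q - 5)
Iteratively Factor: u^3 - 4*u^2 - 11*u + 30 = (u - 2)*(u^2 - 2*u - 15) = (u - 2)*(u + 3)*(u - 5)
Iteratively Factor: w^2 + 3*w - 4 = (w - 1)*(w + 4)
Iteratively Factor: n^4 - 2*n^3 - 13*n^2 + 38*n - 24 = (n + 4)*(n^3 - 6*n^2 + 11*n - 6) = (n - 3)*(n + 4)*(n^2 - 3*n + 2) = (n - 3)*(n - 1)*(n + 4)*(n - 2)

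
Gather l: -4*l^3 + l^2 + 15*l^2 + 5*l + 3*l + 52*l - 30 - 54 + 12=-4*l^3 + 16*l^2 + 60*l - 72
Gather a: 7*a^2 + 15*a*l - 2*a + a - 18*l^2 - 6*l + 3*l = 7*a^2 + a*(15*l - 1) - 18*l^2 - 3*l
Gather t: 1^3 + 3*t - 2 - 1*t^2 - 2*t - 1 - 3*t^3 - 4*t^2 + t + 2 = -3*t^3 - 5*t^2 + 2*t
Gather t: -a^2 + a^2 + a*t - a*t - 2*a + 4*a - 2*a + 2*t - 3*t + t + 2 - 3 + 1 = 0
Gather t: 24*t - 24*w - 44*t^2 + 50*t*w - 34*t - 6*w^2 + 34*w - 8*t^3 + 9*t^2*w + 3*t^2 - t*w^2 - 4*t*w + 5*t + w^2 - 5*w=-8*t^3 + t^2*(9*w - 41) + t*(-w^2 + 46*w - 5) - 5*w^2 + 5*w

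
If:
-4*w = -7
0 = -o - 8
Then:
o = -8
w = 7/4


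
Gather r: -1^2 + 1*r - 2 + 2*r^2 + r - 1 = 2*r^2 + 2*r - 4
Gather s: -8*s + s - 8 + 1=-7*s - 7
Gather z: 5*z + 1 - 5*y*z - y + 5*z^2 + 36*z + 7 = -y + 5*z^2 + z*(41 - 5*y) + 8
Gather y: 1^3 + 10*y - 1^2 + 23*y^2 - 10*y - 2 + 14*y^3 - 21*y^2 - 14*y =14*y^3 + 2*y^2 - 14*y - 2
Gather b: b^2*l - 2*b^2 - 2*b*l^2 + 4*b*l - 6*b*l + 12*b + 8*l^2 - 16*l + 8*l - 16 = b^2*(l - 2) + b*(-2*l^2 - 2*l + 12) + 8*l^2 - 8*l - 16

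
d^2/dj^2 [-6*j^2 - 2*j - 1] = -12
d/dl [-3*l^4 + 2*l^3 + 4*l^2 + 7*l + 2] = -12*l^3 + 6*l^2 + 8*l + 7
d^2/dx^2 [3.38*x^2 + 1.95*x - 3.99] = 6.76000000000000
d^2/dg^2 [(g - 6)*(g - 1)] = 2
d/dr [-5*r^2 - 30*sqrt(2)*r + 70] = -10*r - 30*sqrt(2)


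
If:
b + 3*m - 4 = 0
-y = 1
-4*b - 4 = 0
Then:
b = -1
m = 5/3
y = -1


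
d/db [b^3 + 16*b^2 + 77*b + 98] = 3*b^2 + 32*b + 77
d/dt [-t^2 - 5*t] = -2*t - 5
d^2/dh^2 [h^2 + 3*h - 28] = 2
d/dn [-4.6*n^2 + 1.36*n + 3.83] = 1.36 - 9.2*n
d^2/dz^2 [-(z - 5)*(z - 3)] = -2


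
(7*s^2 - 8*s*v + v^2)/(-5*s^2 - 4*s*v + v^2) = (-7*s^2 + 8*s*v - v^2)/(5*s^2 + 4*s*v - v^2)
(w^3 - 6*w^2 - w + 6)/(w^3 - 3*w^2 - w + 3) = (w - 6)/(w - 3)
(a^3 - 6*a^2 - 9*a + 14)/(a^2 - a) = a - 5 - 14/a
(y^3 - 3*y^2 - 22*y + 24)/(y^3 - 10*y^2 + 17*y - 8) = (y^2 - 2*y - 24)/(y^2 - 9*y + 8)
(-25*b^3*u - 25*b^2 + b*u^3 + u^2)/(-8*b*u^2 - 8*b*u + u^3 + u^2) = (25*b^3*u + 25*b^2 - b*u^3 - u^2)/(u*(8*b*u + 8*b - u^2 - u))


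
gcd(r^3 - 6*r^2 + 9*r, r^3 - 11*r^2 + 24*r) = r^2 - 3*r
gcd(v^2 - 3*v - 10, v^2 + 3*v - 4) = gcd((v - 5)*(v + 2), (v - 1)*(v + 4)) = 1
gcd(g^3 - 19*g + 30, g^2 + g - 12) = g - 3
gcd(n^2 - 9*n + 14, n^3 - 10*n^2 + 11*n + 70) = n - 7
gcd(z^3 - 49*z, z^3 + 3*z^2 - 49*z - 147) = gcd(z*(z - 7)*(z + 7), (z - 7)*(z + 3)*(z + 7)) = z^2 - 49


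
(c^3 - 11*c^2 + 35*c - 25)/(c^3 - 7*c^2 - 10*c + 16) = (c^2 - 10*c + 25)/(c^2 - 6*c - 16)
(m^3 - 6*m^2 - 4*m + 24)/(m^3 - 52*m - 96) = (m^2 - 8*m + 12)/(m^2 - 2*m - 48)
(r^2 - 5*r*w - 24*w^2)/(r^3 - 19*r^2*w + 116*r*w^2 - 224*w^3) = (r + 3*w)/(r^2 - 11*r*w + 28*w^2)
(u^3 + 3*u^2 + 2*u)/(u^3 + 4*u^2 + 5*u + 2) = u/(u + 1)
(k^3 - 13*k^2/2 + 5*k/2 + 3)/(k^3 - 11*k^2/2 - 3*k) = (k - 1)/k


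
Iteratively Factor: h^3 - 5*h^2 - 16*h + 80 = (h - 5)*(h^2 - 16) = (h - 5)*(h - 4)*(h + 4)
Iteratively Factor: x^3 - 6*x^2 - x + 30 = (x - 3)*(x^2 - 3*x - 10) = (x - 5)*(x - 3)*(x + 2)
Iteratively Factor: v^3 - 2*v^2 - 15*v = (v + 3)*(v^2 - 5*v) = v*(v + 3)*(v - 5)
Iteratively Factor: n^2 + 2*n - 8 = (n + 4)*(n - 2)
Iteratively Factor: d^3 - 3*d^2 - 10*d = (d + 2)*(d^2 - 5*d) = d*(d + 2)*(d - 5)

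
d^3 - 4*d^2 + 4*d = d*(d - 2)^2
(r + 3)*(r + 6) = r^2 + 9*r + 18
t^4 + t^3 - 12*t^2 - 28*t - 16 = (t - 4)*(t + 1)*(t + 2)^2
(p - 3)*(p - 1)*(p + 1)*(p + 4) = p^4 + p^3 - 13*p^2 - p + 12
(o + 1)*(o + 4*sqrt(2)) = o^2 + o + 4*sqrt(2)*o + 4*sqrt(2)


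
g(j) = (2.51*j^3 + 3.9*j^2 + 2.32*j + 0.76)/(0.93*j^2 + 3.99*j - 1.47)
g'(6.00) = 2.35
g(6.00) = 12.46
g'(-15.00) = 2.34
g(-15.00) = -51.56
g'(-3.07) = -12.92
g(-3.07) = 8.52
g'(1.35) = 1.19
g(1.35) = 3.06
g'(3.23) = 2.03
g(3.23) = 6.32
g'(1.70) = 1.50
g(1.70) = 3.54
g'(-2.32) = -4.48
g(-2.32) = 2.62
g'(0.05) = -4.40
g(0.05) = -0.70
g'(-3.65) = -36.76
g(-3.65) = 21.35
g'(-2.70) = -7.53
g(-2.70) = 4.85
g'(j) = (-1.86*j - 3.99)*(2.51*j^3 + 3.9*j^2 + 2.32*j + 0.76)/(0.93*j^2 + 3.99*j - 1.47)^2 + (7.53*j^2 + 7.8*j + 2.32)/(0.93*j^2 + 3.99*j - 1.47) = (2.3343*j^4 + 20.0298*j^3 + 2.3343*j^2 - 12.8796*j - 6.4428)/(0.8649*j^4 + 7.4214*j^3 + 13.1859*j^2 - 11.7306*j + 2.1609)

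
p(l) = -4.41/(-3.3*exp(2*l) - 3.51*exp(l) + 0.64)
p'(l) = -4.41*(6.6*exp(2*l) + 3.51*exp(l))/(-3.3*exp(2*l) - 3.51*exp(l) + 0.64)^2 = (-29.106*exp(l) - 15.4791)*exp(l)/(3.3*exp(2*l) + 3.51*exp(l) - 0.64)^2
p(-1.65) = 28.30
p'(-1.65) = -166.67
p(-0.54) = 1.75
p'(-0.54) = -2.96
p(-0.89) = 3.25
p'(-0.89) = -6.11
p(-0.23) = 1.04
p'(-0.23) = -1.71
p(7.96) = 0.00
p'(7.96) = -0.00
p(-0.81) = 2.80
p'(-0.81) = -5.10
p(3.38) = 0.00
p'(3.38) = -0.00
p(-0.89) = 3.25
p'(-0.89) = -6.11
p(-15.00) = -6.89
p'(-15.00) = 0.00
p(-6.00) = -6.99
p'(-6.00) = -0.10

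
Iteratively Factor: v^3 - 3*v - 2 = (v + 1)*(v^2 - v - 2) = (v - 2)*(v + 1)*(v + 1)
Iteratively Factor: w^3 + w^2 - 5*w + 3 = (w - 1)*(w^2 + 2*w - 3) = (w - 1)*(w + 3)*(w - 1)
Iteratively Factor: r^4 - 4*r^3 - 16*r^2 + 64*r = (r - 4)*(r^3 - 16*r) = r*(r - 4)*(r^2 - 16) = r*(r - 4)*(r + 4)*(r - 4)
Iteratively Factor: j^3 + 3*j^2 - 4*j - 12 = (j + 2)*(j^2 + j - 6) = (j - 2)*(j + 2)*(j + 3)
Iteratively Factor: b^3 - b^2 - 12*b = (b)*(b^2 - b - 12) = b*(b - 4)*(b + 3)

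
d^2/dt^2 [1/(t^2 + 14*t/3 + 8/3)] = 6*(-9*t^2 - 42*t + 4*(3*t + 7)^2 - 24)/(3*t^2 + 14*t + 8)^3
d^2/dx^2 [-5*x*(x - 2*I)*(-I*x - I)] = 30*I*x + 20 + 10*I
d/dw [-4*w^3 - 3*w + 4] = -12*w^2 - 3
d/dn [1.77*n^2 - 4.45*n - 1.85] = 3.54*n - 4.45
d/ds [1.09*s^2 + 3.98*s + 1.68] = 2.18*s + 3.98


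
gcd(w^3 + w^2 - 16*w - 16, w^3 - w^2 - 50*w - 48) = w + 1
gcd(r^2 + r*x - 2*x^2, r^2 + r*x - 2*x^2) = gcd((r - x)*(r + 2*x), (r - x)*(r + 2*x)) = -r^2 - r*x + 2*x^2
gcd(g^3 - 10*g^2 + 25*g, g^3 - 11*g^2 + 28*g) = g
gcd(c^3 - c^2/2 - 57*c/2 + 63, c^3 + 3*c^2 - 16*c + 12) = c + 6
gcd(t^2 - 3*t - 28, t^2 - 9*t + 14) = t - 7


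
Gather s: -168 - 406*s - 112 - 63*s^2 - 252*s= -63*s^2 - 658*s - 280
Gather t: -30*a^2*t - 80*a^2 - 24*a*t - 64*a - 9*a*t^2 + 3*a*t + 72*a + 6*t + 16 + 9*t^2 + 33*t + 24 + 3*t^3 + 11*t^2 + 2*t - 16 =-80*a^2 + 8*a + 3*t^3 + t^2*(20 - 9*a) + t*(-30*a^2 - 21*a + 41) + 24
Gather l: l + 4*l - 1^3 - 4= 5*l - 5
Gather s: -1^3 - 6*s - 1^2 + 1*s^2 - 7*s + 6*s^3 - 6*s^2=6*s^3 - 5*s^2 - 13*s - 2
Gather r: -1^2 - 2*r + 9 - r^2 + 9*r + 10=-r^2 + 7*r + 18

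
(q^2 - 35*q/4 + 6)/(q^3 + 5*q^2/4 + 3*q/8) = 2*(4*q^2 - 35*q + 24)/(q*(8*q^2 + 10*q + 3))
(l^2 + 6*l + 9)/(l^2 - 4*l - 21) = (l + 3)/(l - 7)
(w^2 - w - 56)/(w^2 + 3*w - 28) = (w - 8)/(w - 4)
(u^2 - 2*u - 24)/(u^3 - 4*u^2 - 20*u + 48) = 1/(u - 2)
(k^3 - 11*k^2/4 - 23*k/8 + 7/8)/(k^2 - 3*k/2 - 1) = (-8*k^3 + 22*k^2 + 23*k - 7)/(4*(-2*k^2 + 3*k + 2))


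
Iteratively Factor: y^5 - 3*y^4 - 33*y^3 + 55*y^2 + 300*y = (y + 4)*(y^4 - 7*y^3 - 5*y^2 + 75*y) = (y - 5)*(y + 4)*(y^3 - 2*y^2 - 15*y) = y*(y - 5)*(y + 4)*(y^2 - 2*y - 15) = y*(y - 5)*(y + 3)*(y + 4)*(y - 5)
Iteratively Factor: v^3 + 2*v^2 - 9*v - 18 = (v - 3)*(v^2 + 5*v + 6) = (v - 3)*(v + 2)*(v + 3)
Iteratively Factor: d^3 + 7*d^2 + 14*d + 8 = (d + 4)*(d^2 + 3*d + 2) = (d + 2)*(d + 4)*(d + 1)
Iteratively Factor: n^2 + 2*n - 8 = (n + 4)*(n - 2)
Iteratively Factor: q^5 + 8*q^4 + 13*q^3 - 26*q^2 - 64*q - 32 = (q + 1)*(q^4 + 7*q^3 + 6*q^2 - 32*q - 32) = (q + 1)*(q + 4)*(q^3 + 3*q^2 - 6*q - 8) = (q - 2)*(q + 1)*(q + 4)*(q^2 + 5*q + 4) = (q - 2)*(q + 1)*(q + 4)^2*(q + 1)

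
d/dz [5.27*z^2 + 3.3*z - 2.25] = 10.54*z + 3.3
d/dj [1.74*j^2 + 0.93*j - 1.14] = 3.48*j + 0.93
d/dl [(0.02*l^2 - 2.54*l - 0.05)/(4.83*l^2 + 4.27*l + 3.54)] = (12.3536*l^2 + 0.624600000000001*l - 8.7781)/(23.3289*l^4 + 41.2482*l^3 + 52.4293*l^2 + 30.2316*l + 12.5316)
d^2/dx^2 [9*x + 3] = 0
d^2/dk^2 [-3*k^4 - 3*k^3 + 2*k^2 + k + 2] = -36*k^2 - 18*k + 4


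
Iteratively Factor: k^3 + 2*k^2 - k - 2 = (k - 1)*(k^2 + 3*k + 2) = (k - 1)*(k + 2)*(k + 1)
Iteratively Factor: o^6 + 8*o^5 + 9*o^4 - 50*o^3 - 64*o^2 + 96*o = (o - 2)*(o^5 + 10*o^4 + 29*o^3 + 8*o^2 - 48*o) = (o - 2)*(o + 4)*(o^4 + 6*o^3 + 5*o^2 - 12*o) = (o - 2)*(o + 4)^2*(o^3 + 2*o^2 - 3*o) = (o - 2)*(o - 1)*(o + 4)^2*(o^2 + 3*o) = (o - 2)*(o - 1)*(o + 3)*(o + 4)^2*(o)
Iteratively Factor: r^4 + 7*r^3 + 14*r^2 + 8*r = (r + 1)*(r^3 + 6*r^2 + 8*r) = r*(r + 1)*(r^2 + 6*r + 8) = r*(r + 1)*(r + 2)*(r + 4)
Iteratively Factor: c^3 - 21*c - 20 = (c - 5)*(c^2 + 5*c + 4) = (c - 5)*(c + 1)*(c + 4)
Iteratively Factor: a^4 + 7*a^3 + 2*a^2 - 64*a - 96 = (a + 2)*(a^3 + 5*a^2 - 8*a - 48) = (a + 2)*(a + 4)*(a^2 + a - 12) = (a + 2)*(a + 4)^2*(a - 3)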